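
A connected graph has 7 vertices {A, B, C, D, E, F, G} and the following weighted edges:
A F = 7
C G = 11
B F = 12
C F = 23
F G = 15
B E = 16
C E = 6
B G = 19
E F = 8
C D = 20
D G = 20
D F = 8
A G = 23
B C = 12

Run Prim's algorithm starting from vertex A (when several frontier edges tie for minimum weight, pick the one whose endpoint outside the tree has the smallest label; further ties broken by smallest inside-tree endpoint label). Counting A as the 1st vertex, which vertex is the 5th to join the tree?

C

Prim, starting at A.
Step 1: cheapest edge leaving the tree is A F (7); add F.
Step 2: cheapest edge leaving the tree is D F (8); add D.
Step 3: cheapest edge leaving the tree is E F (8); add E.
Step 4: cheapest edge leaving the tree is C E (6); add C.
Step 5: cheapest edge leaving the tree is C G (11); add G.
Step 6: cheapest edge leaving the tree is B C (12); add B.
Vertex order: A, F, D, E, C, G, B. The 5th vertex is C.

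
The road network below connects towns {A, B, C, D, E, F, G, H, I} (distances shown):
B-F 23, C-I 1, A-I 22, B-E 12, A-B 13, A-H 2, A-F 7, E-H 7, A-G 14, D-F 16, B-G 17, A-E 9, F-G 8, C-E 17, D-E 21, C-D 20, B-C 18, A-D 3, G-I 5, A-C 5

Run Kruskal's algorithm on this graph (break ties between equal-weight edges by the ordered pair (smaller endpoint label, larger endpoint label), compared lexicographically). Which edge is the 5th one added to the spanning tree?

G-I

Sort edges by weight, then run Kruskal:
C-I (1): add — endpoints in different components.
A-H (2): add — endpoints in different components.
A-D (3): add — endpoints in different components.
A-C (5): add — endpoints in different components.
G-I (5): add — endpoints in different components.
A-F (7): add — endpoints in different components.
E-H (7): add — endpoints in different components.
F-G (8): skip — F and G already connected.
A-E (9): skip — A and E already connected.
B-E (12): add — endpoints in different components.
The 5th edge added is G-I.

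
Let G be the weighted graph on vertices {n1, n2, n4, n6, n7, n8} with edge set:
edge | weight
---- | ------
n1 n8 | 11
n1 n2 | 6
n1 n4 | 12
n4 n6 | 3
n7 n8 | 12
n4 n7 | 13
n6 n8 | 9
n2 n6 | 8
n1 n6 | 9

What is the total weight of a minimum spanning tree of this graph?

38

Kruskal's algorithm — process edges by increasing weight (ties by edge label):
n4 n6 (3): add. Components now {n2} {n4,n6} {n7} {n1} {n8}
n1 n2 (6): add. Components now {n1,n2} {n4,n6} {n7} {n8}
n2 n6 (8): add. Components now {n1,n2,n4,n6} {n7} {n8}
n1 n6 (9): skip — n6 and n1 already connected.
n6 n8 (9): add. Components now {n1,n2,n4,n6,n8} {n7}
n1 n8 (11): skip — n1 and n8 already connected.
n1 n4 (12): skip — n4 and n1 already connected.
n7 n8 (12): add. Components now {n1,n2,n4,n6,n7,n8}
MST edges: n4 n6, n1 n2, n2 n6, n6 n8, n7 n8; total weight 3+6+8+9+12 = 38.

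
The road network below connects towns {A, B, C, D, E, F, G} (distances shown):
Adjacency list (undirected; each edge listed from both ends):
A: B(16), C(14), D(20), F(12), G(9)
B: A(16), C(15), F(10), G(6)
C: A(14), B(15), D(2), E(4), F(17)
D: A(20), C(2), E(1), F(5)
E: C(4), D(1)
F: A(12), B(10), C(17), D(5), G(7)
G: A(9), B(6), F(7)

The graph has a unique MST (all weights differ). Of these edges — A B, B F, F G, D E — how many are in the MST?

Kruskal: consider edges lightest-first.
D E (1): add — endpoints in different components.
C D (2): add — endpoints in different components.
C E (4): skip — C and E already connected.
D F (5): add — endpoints in different components.
B G (6): add — endpoints in different components.
F G (7): add — endpoints in different components.
A G (9): add — endpoints in different components.
MST edge set: {D E, C D, D F, B G, F G, A G}.
Of the listed edges, {F G, D E} are in the MST → 2.

2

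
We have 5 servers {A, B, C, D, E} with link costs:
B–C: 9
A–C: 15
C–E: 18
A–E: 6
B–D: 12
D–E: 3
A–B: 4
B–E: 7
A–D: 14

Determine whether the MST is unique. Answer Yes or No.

Yes

Kruskal: consider edges lightest-first.
D–E (3): add. Components now {A} {B} {C} {D,E}
A–B (4): add. Components now {A,B} {C} {D,E}
A–E (6): add. Components now {A,B,D,E} {C}
B–E (7): skip — B and E already connected.
B–C (9): add. Components now {A,B,C,D,E}
Every non-tree edge has weight strictly greater than the heaviest edge on the tree path between its endpoints, so the MST is unique.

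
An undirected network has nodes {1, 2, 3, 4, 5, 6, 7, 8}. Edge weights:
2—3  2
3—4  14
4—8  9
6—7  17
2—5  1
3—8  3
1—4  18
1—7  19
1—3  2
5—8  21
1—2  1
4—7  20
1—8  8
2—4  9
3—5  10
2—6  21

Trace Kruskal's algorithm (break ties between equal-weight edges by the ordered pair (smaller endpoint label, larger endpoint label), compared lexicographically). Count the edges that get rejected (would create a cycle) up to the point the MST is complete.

6

Sort edges by weight, then run Kruskal:
1—2 (1): add — endpoints in different components.
2—5 (1): add — endpoints in different components.
1—3 (2): add — endpoints in different components.
2—3 (2): skip — 2 and 3 already connected.
3—8 (3): add — endpoints in different components.
1—8 (8): skip — 1 and 8 already connected.
2—4 (9): add — endpoints in different components.
4—8 (9): skip — 4 and 8 already connected.
3—5 (10): skip — 3 and 5 already connected.
3—4 (14): skip — 3 and 4 already connected.
6—7 (17): add — endpoints in different components.
1—4 (18): skip — 1 and 4 already connected.
1—7 (19): add — endpoints in different components.
Edges rejected before the tree was complete: 6.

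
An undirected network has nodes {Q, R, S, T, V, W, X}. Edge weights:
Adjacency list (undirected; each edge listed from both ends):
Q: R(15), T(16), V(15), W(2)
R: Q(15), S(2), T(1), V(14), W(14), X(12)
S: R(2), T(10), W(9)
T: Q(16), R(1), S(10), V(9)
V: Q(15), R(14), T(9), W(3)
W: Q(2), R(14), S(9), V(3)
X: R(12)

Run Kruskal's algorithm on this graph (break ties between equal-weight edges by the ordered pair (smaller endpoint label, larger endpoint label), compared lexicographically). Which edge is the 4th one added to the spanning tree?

V-W

Kruskal's algorithm — process edges by increasing weight (ties by edge label):
R-T (1): add. Components now {X} {S} {V} {Q} {R,T} {W}
Q-W (2): add. Components now {X} {S} {V} {Q,W} {R,T}
R-S (2): add. Components now {X} {R,S,T} {V} {Q,W}
V-W (3): add. Components now {X} {R,S,T} {Q,V,W}
S-W (9): add. Components now {X} {Q,R,S,T,V,W}
T-V (9): skip — V and T already connected.
S-T (10): skip — S and T already connected.
R-X (12): add. Components now {Q,R,S,T,V,W,X}
The 4th edge added is V-W.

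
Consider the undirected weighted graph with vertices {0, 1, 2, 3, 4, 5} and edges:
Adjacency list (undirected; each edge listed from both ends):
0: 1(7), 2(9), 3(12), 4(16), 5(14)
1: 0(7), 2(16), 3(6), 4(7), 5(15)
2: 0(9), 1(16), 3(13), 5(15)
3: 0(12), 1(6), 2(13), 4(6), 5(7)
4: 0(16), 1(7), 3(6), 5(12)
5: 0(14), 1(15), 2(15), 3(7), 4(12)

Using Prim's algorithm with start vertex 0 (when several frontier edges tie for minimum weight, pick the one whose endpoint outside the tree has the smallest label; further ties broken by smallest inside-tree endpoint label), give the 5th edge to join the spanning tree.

Prim, starting at 0.
Step 1: cheapest edge leaving the tree is 0—1 (7); add 1.
Step 2: cheapest edge leaving the tree is 1—3 (6); add 3.
Step 3: cheapest edge leaving the tree is 3—4 (6); add 4.
Step 4: cheapest edge leaving the tree is 3—5 (7); add 5.
Step 5: cheapest edge leaving the tree is 0—2 (9); add 2.
The 5th edge added is 0—2.

0-2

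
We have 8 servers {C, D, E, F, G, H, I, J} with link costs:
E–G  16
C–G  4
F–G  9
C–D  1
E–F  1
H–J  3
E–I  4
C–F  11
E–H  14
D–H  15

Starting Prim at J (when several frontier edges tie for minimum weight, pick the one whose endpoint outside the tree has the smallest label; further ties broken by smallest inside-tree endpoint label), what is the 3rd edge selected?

Grow the tree from J using Prim:
Step 1: cheapest edge leaving the tree is H–J (3); add H.
Step 2: cheapest edge leaving the tree is E–H (14); add E.
Step 3: cheapest edge leaving the tree is E–F (1); add F.
Step 4: cheapest edge leaving the tree is E–I (4); add I.
Step 5: cheapest edge leaving the tree is F–G (9); add G.
Step 6: cheapest edge leaving the tree is C–G (4); add C.
Step 7: cheapest edge leaving the tree is C–D (1); add D.
The 3rd edge added is E–F.

E-F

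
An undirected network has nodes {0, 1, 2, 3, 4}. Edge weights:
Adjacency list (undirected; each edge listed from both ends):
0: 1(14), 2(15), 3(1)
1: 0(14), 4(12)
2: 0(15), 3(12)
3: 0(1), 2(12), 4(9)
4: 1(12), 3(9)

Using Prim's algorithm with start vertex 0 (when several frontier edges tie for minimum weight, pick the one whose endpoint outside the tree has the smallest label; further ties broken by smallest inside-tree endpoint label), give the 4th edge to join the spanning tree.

Grow the tree from 0 using Prim:
Step 1: cheapest edge leaving the tree is 0–3 (1); add 3.
Step 2: cheapest edge leaving the tree is 3–4 (9); add 4.
Step 3: cheapest edge leaving the tree is 1–4 (12); add 1.
Step 4: cheapest edge leaving the tree is 2–3 (12); add 2.
The 4th edge added is 2–3.

2-3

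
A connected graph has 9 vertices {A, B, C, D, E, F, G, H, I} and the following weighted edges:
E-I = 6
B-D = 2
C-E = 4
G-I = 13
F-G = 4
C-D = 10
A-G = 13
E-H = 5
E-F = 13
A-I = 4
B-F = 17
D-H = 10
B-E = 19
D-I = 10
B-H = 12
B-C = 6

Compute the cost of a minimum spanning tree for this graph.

44

Kruskal: consider edges lightest-first.
B-D (2): add — endpoints in different components.
A-I (4): add — endpoints in different components.
C-E (4): add — endpoints in different components.
F-G (4): add — endpoints in different components.
E-H (5): add — endpoints in different components.
B-C (6): add — endpoints in different components.
E-I (6): add — endpoints in different components.
C-D (10): skip — C and D already connected.
D-H (10): skip — D and H already connected.
D-I (10): skip — D and I already connected.
B-H (12): skip — B and H already connected.
A-G (13): add — endpoints in different components.
MST edges: B-D, A-I, C-E, F-G, E-H, B-C, E-I, A-G; total weight 2+4+4+4+5+6+6+13 = 44.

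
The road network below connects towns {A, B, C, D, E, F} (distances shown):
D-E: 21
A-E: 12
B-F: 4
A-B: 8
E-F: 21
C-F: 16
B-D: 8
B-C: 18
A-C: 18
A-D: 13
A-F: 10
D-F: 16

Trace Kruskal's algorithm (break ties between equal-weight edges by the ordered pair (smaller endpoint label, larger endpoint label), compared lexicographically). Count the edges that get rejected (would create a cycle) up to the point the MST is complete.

Sort edges by weight, then run Kruskal:
B-F (4): add. Components now {A} {B,F} {C} {D} {E}
A-B (8): add. Components now {A,B,F} {C} {D} {E}
B-D (8): add. Components now {A,B,D,F} {C} {E}
A-F (10): skip — A and F already connected.
A-E (12): add. Components now {A,B,D,E,F} {C}
A-D (13): skip — A and D already connected.
C-F (16): add. Components now {A,B,C,D,E,F}
Edges rejected before the tree was complete: 2.

2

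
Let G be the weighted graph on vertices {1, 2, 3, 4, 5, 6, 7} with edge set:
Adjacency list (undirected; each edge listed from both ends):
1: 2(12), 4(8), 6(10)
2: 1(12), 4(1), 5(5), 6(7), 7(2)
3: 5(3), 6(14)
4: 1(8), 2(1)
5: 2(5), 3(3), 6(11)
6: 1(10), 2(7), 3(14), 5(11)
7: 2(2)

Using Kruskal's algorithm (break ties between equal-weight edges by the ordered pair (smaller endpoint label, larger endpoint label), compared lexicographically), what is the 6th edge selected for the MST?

Sort edges by weight, then run Kruskal:
2-4 (1): add — endpoints in different components.
2-7 (2): add — endpoints in different components.
3-5 (3): add — endpoints in different components.
2-5 (5): add — endpoints in different components.
2-6 (7): add — endpoints in different components.
1-4 (8): add — endpoints in different components.
The 6th edge added is 1-4.

1-4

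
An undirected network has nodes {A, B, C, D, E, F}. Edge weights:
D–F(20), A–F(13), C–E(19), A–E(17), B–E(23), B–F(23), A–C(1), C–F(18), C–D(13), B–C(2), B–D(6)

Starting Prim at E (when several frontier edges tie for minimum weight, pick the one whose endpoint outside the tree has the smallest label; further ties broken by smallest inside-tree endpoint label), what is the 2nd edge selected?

A-C

Prim's algorithm from E:
Step 1: frontier [A–E 17, C–E 19, B–E 23] → take A–E (17); add A.
Step 2: frontier [A–C 1, A–F 13, C–E 19, B–E 23] → take A–C (1); add C.
Step 3: frontier [A–F 13, B–C 2, C–D 13, C–F 18, B–E 23] → take B–C (2); add B.
Step 4: frontier [A–F 13, B–D 6, B–F 23, C–D 13, C–F 18] → take B–D (6); add D.
Step 5: frontier [A–F 13, B–F 23, C–F 18, D–F 20] → take A–F (13); add F.
The 2nd edge added is A–C.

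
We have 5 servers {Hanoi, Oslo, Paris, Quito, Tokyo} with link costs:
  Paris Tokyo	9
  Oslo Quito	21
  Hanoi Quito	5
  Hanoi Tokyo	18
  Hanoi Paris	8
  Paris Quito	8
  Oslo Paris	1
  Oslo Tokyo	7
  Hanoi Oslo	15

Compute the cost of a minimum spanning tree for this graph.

Kruskal: consider edges lightest-first.
Oslo Paris (1): add. Components now {Oslo,Paris} {Tokyo} {Hanoi} {Quito}
Hanoi Quito (5): add. Components now {Oslo,Paris} {Tokyo} {Hanoi,Quito}
Oslo Tokyo (7): add. Components now {Oslo,Paris,Tokyo} {Hanoi,Quito}
Hanoi Paris (8): add. Components now {Hanoi,Oslo,Paris,Quito,Tokyo}
MST edges: Oslo Paris, Hanoi Quito, Oslo Tokyo, Hanoi Paris; total weight 1+5+7+8 = 21.

21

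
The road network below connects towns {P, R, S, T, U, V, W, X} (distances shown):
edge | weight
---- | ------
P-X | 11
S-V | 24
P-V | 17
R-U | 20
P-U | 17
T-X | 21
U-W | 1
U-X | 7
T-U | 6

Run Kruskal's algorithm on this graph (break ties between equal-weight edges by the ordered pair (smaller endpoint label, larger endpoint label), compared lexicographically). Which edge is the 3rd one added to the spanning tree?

U-X

Kruskal's algorithm — process edges by increasing weight (ties by edge label):
U-W (1): add — endpoints in different components.
T-U (6): add — endpoints in different components.
U-X (7): add — endpoints in different components.
P-X (11): add — endpoints in different components.
P-U (17): skip — U and P already connected.
P-V (17): add — endpoints in different components.
R-U (20): add — endpoints in different components.
T-X (21): skip — T and X already connected.
S-V (24): add — endpoints in different components.
The 3rd edge added is U-X.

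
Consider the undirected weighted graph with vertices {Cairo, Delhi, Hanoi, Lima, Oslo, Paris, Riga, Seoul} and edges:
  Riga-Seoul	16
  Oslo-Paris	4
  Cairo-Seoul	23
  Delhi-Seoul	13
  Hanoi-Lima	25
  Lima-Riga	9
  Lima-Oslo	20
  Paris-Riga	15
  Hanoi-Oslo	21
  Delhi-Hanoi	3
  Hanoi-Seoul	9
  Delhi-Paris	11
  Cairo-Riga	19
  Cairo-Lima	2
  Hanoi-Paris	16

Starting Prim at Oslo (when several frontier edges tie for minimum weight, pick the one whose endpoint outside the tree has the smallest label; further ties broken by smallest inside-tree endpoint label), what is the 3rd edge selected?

Prim's algorithm from Oslo:
Step 1: cheapest edge leaving the tree is Oslo-Paris (4); add Paris.
Step 2: cheapest edge leaving the tree is Delhi-Paris (11); add Delhi.
Step 3: cheapest edge leaving the tree is Delhi-Hanoi (3); add Hanoi.
Step 4: cheapest edge leaving the tree is Hanoi-Seoul (9); add Seoul.
Step 5: cheapest edge leaving the tree is Paris-Riga (15); add Riga.
Step 6: cheapest edge leaving the tree is Lima-Riga (9); add Lima.
Step 7: cheapest edge leaving the tree is Cairo-Lima (2); add Cairo.
The 3rd edge added is Delhi-Hanoi.

Delhi-Hanoi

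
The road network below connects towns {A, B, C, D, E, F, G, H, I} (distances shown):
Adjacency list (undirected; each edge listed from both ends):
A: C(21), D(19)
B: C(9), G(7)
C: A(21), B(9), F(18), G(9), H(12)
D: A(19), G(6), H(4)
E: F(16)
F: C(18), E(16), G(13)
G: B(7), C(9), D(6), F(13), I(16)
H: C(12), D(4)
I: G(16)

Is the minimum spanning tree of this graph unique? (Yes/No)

No

Kruskal: consider edges lightest-first.
D–H (4): add — endpoints in different components.
D–G (6): add — endpoints in different components.
B–G (7): add — endpoints in different components.
B–C (9): add — endpoints in different components.
C–G (9): skip — C and G already connected.
C–H (12): skip — C and H already connected.
F–G (13): add — endpoints in different components.
E–F (16): add — endpoints in different components.
G–I (16): add — endpoints in different components.
C–F (18): skip — C and F already connected.
A–D (19): add — endpoints in different components.
Non-tree edge C–G has weight 9, equal to the heaviest edge on its tree cycle — swapping gives another MST of the same weight. Not unique.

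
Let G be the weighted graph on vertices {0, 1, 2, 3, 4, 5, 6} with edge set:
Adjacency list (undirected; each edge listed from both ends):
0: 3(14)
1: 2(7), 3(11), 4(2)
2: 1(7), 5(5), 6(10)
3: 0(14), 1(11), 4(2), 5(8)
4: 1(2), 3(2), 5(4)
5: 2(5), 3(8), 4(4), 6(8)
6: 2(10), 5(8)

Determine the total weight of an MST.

Kruskal: consider edges lightest-first.
1 4 (2): add. Components now {0} {1,4} {2} {3} {5} {6}
3 4 (2): add. Components now {0} {1,3,4} {2} {5} {6}
4 5 (4): add. Components now {0} {1,3,4,5} {2} {6}
2 5 (5): add. Components now {0} {1,2,3,4,5} {6}
1 2 (7): skip — 1 and 2 already connected.
3 5 (8): skip — 3 and 5 already connected.
5 6 (8): add. Components now {0} {1,2,3,4,5,6}
2 6 (10): skip — 2 and 6 already connected.
1 3 (11): skip — 1 and 3 already connected.
0 3 (14): add. Components now {0,1,2,3,4,5,6}
MST edges: 1 4, 3 4, 4 5, 2 5, 5 6, 0 3; total weight 2+2+4+5+8+14 = 35.

35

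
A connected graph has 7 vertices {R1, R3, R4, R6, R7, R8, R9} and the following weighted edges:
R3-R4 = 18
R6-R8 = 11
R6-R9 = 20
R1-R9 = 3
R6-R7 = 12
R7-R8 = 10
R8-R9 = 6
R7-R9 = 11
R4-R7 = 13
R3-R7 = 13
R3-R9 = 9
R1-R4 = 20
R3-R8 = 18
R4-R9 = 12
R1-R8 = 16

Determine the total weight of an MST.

Prim, starting at R8.
Step 1: cheapest edge leaving the tree is R8-R9 (6); add R9.
Step 2: cheapest edge leaving the tree is R1-R9 (3); add R1.
Step 3: cheapest edge leaving the tree is R3-R9 (9); add R3.
Step 4: cheapest edge leaving the tree is R7-R8 (10); add R7.
Step 5: cheapest edge leaving the tree is R6-R8 (11); add R6.
Step 6: cheapest edge leaving the tree is R4-R9 (12); add R4.
MST edges: R8-R9, R1-R9, R3-R9, R7-R8, R6-R8, R4-R9; total weight 6+3+9+10+11+12 = 51.

51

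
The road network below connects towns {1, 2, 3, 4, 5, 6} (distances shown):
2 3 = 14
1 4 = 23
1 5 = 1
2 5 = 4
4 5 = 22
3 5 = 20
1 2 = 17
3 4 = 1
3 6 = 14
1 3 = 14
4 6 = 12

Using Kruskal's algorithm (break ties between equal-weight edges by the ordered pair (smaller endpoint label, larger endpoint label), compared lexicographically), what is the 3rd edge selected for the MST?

2-5

Kruskal's algorithm — process edges by increasing weight (ties by edge label):
1 5 (1): add — endpoints in different components.
3 4 (1): add — endpoints in different components.
2 5 (4): add — endpoints in different components.
4 6 (12): add — endpoints in different components.
1 3 (14): add — endpoints in different components.
The 3rd edge added is 2 5.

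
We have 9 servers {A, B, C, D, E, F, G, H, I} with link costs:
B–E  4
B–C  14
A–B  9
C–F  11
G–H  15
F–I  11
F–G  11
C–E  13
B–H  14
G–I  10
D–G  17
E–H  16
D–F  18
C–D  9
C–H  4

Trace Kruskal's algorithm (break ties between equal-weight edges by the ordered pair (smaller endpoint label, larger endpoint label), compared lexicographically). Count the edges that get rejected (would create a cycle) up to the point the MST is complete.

Kruskal's algorithm — process edges by increasing weight (ties by edge label):
B–E (4): add — endpoints in different components.
C–H (4): add — endpoints in different components.
A–B (9): add — endpoints in different components.
C–D (9): add — endpoints in different components.
G–I (10): add — endpoints in different components.
C–F (11): add — endpoints in different components.
F–G (11): add — endpoints in different components.
F–I (11): skip — F and I already connected.
C–E (13): add — endpoints in different components.
Edges rejected before the tree was complete: 1.

1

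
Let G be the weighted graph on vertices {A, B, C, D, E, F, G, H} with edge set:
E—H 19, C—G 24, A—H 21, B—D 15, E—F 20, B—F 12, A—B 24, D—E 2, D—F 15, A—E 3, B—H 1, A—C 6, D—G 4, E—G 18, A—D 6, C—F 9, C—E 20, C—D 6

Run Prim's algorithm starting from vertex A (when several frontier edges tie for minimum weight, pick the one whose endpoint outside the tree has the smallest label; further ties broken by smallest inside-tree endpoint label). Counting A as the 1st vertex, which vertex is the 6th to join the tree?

Grow the tree from A using Prim:
Step 1: cheapest edge leaving the tree is A—E (3); add E.
Step 2: cheapest edge leaving the tree is D—E (2); add D.
Step 3: cheapest edge leaving the tree is D—G (4); add G.
Step 4: cheapest edge leaving the tree is A—C (6); add C.
Step 5: cheapest edge leaving the tree is C—F (9); add F.
Step 6: cheapest edge leaving the tree is B—F (12); add B.
Step 7: cheapest edge leaving the tree is B—H (1); add H.
Vertex order: A, E, D, G, C, F, B, H. The 6th vertex is F.

F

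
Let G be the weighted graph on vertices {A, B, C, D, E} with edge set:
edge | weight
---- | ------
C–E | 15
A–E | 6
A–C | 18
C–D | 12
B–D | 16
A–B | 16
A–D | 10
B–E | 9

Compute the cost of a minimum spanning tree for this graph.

37

Grow the tree from D using Prim:
Step 1: frontier [A–D 10, C–D 12, B–D 16] → take A–D (10); add A.
Step 2: frontier [A–E 6, A–B 16, A–C 18, C–D 12, B–D 16] → take A–E (6); add E.
Step 3: frontier [A–B 16, A–C 18, C–D 12, B–D 16, B–E 9, C–E 15] → take B–E (9); add B.
Step 4: frontier [A–C 18, C–D 12, C–E 15] → take C–D (12); add C.
MST edges: A–D, A–E, B–E, C–D; total weight 10+6+9+12 = 37.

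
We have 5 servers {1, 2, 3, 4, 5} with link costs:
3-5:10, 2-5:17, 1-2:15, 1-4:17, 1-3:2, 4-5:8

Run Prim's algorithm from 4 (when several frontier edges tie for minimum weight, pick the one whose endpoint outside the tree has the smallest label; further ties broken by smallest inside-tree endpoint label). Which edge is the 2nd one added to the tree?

3-5

Prim, starting at 4.
Step 1: frontier [4-5 8, 1-4 17] → take 4-5 (8); add 5.
Step 2: frontier [1-4 17, 3-5 10, 2-5 17] → take 3-5 (10); add 3.
Step 3: frontier [1-3 2, 1-4 17, 2-5 17] → take 1-3 (2); add 1.
Step 4: frontier [1-2 15, 2-5 17] → take 1-2 (15); add 2.
The 2nd edge added is 3-5.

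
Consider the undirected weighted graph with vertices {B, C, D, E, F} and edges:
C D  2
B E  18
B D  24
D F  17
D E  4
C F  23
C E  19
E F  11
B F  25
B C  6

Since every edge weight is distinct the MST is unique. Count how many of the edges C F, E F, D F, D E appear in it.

Sort edges by weight, then run Kruskal:
C D (2): add. Components now {B} {C,D} {E} {F}
D E (4): add. Components now {B} {C,D,E} {F}
B C (6): add. Components now {B,C,D,E} {F}
E F (11): add. Components now {B,C,D,E,F}
MST edge set: {C D, D E, B C, E F}.
Of the listed edges, {E F, D E} are in the MST → 2.

2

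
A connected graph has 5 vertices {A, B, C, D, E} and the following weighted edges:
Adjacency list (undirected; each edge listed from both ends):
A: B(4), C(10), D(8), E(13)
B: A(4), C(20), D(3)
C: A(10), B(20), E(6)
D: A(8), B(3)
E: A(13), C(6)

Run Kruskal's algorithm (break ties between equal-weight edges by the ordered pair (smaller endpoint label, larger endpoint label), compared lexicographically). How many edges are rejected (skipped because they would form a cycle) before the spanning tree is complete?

1

Kruskal's algorithm — process edges by increasing weight (ties by edge label):
B—D (3): add — endpoints in different components.
A—B (4): add — endpoints in different components.
C—E (6): add — endpoints in different components.
A—D (8): skip — A and D already connected.
A—C (10): add — endpoints in different components.
Edges rejected before the tree was complete: 1.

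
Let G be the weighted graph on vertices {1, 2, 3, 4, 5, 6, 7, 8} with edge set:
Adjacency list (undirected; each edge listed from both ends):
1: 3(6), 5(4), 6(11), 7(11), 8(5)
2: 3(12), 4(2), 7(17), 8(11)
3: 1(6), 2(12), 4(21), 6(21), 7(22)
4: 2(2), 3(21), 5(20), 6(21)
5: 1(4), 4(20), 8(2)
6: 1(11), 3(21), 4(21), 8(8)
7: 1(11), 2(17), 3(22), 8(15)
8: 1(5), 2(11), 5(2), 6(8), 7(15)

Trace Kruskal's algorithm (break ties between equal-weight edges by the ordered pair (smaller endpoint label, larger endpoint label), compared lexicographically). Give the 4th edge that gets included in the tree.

1-3

Sort edges by weight, then run Kruskal:
2—4 (2): add — endpoints in different components.
5—8 (2): add — endpoints in different components.
1—5 (4): add — endpoints in different components.
1—8 (5): skip — 1 and 8 already connected.
1—3 (6): add — endpoints in different components.
6—8 (8): add — endpoints in different components.
1—6 (11): skip — 1 and 6 already connected.
1—7 (11): add — endpoints in different components.
2—8 (11): add — endpoints in different components.
The 4th edge added is 1—3.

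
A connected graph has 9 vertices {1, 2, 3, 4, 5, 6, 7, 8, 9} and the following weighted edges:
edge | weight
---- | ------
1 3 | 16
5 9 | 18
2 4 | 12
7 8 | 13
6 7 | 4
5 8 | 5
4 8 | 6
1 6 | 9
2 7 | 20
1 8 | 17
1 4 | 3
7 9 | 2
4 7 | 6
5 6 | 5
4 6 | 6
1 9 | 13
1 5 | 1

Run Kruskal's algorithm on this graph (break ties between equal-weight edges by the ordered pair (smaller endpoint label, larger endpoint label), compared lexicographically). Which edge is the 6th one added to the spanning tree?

5-8

Kruskal: consider edges lightest-first.
1 5 (1): add — endpoints in different components.
7 9 (2): add — endpoints in different components.
1 4 (3): add — endpoints in different components.
6 7 (4): add — endpoints in different components.
5 6 (5): add — endpoints in different components.
5 8 (5): add — endpoints in different components.
4 6 (6): skip — 4 and 6 already connected.
4 7 (6): skip — 4 and 7 already connected.
4 8 (6): skip — 4 and 8 already connected.
1 6 (9): skip — 1 and 6 already connected.
2 4 (12): add — endpoints in different components.
1 9 (13): skip — 1 and 9 already connected.
7 8 (13): skip — 7 and 8 already connected.
1 3 (16): add — endpoints in different components.
The 6th edge added is 5 8.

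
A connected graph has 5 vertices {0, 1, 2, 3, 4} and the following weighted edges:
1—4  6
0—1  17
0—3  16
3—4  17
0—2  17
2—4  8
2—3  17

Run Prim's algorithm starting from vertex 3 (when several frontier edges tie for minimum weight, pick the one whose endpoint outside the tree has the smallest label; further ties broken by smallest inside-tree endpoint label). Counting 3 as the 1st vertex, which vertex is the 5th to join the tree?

2

Prim, starting at 3.
Step 1: frontier [0—3 16, 2—3 17, 3—4 17] → take 0—3 (16); add 0.
Step 2: frontier [0—1 17, 0—2 17, 2—3 17, 3—4 17] → take 0—1 (17); add 1.
Step 3: frontier [0—2 17, 1—4 6, 2—3 17, 3—4 17] → take 1—4 (6); add 4.
Step 4: frontier [0—2 17, 2—3 17, 2—4 8] → take 2—4 (8); add 2.
Vertex order: 3, 0, 1, 4, 2. The 5th vertex is 2.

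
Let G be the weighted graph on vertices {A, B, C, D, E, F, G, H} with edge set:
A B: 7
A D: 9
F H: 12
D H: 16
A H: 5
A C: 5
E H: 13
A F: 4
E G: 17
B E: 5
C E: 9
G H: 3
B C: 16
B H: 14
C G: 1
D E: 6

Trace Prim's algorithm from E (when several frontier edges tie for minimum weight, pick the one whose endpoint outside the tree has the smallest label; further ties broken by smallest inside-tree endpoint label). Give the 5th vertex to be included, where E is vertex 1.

F

Prim's algorithm from E:
Step 1: cheapest edge leaving the tree is B E (5); add B.
Step 2: cheapest edge leaving the tree is D E (6); add D.
Step 3: cheapest edge leaving the tree is A B (7); add A.
Step 4: cheapest edge leaving the tree is A F (4); add F.
Step 5: cheapest edge leaving the tree is A C (5); add C.
Step 6: cheapest edge leaving the tree is C G (1); add G.
Step 7: cheapest edge leaving the tree is G H (3); add H.
Vertex order: E, B, D, A, F, C, G, H. The 5th vertex is F.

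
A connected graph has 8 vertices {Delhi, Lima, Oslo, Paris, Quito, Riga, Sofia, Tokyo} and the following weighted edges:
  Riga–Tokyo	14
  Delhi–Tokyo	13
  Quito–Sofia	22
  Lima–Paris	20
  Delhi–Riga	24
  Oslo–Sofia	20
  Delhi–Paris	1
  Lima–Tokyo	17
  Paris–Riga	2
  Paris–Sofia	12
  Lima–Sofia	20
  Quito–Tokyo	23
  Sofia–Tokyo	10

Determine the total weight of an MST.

Sort edges by weight, then run Kruskal:
Delhi–Paris (1): add — endpoints in different components.
Paris–Riga (2): add — endpoints in different components.
Sofia–Tokyo (10): add — endpoints in different components.
Paris–Sofia (12): add — endpoints in different components.
Delhi–Tokyo (13): skip — Tokyo and Delhi already connected.
Riga–Tokyo (14): skip — Tokyo and Riga already connected.
Lima–Tokyo (17): add — endpoints in different components.
Lima–Paris (20): skip — Lima and Paris already connected.
Lima–Sofia (20): skip — Lima and Sofia already connected.
Oslo–Sofia (20): add — endpoints in different components.
Quito–Sofia (22): add — endpoints in different components.
MST edges: Delhi–Paris, Paris–Riga, Sofia–Tokyo, Paris–Sofia, Lima–Tokyo, Oslo–Sofia, Quito–Sofia; total weight 1+2+10+12+17+20+22 = 84.

84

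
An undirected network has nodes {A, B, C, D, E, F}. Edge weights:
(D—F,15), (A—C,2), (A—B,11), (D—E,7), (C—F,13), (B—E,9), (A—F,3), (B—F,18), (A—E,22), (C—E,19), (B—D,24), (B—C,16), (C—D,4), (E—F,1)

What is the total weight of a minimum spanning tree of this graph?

19

Grow the tree from D using Prim:
Step 1: cheapest edge leaving the tree is C—D (4); add C.
Step 2: cheapest edge leaving the tree is A—C (2); add A.
Step 3: cheapest edge leaving the tree is A—F (3); add F.
Step 4: cheapest edge leaving the tree is E—F (1); add E.
Step 5: cheapest edge leaving the tree is B—E (9); add B.
MST edges: C—D, A—C, A—F, E—F, B—E; total weight 4+2+3+1+9 = 19.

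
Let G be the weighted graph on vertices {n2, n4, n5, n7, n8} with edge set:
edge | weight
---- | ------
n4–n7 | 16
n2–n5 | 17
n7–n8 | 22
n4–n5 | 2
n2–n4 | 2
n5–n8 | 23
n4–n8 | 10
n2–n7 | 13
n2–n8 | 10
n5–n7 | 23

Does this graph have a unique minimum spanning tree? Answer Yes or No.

Sort edges by weight, then run Kruskal:
n2–n4 (2): add. Components now {n2,n4} {n7} {n5} {n8}
n4–n5 (2): add. Components now {n2,n4,n5} {n7} {n8}
n2–n8 (10): add. Components now {n2,n4,n5,n8} {n7}
n4–n8 (10): skip — n4 and n8 already connected.
n2–n7 (13): add. Components now {n2,n4,n5,n7,n8}
Non-tree edge n4–n8 has weight 10, equal to the heaviest edge on its tree cycle — swapping gives another MST of the same weight. Not unique.

No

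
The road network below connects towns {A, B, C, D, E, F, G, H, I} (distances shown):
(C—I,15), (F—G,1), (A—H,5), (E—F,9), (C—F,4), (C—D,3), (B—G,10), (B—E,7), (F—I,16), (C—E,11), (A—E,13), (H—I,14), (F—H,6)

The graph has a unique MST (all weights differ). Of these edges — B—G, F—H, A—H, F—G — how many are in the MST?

Kruskal: consider edges lightest-first.
F—G (1): add — endpoints in different components.
C—D (3): add — endpoints in different components.
C—F (4): add — endpoints in different components.
A—H (5): add — endpoints in different components.
F—H (6): add — endpoints in different components.
B—E (7): add — endpoints in different components.
E—F (9): add — endpoints in different components.
B—G (10): skip — B and G already connected.
C—E (11): skip — C and E already connected.
A—E (13): skip — A and E already connected.
H—I (14): add — endpoints in different components.
MST edge set: {F—G, C—D, C—F, A—H, F—H, B—E, E—F, H—I}.
Of the listed edges, {F—H, A—H, F—G} are in the MST → 3.

3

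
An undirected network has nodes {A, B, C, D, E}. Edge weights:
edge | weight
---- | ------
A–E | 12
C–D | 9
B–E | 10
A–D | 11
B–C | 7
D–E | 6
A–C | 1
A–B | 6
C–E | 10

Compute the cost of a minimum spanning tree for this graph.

Prim, starting at D.
Step 1: cheapest edge leaving the tree is D–E (6); add E.
Step 2: cheapest edge leaving the tree is C–D (9); add C.
Step 3: cheapest edge leaving the tree is A–C (1); add A.
Step 4: cheapest edge leaving the tree is A–B (6); add B.
MST edges: D–E, C–D, A–C, A–B; total weight 6+9+1+6 = 22.

22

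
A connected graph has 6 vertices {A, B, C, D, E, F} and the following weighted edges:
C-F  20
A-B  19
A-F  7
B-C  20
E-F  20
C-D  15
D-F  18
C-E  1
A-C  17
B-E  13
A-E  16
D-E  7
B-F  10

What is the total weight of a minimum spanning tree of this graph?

Grow the tree from D using Prim:
Step 1: cheapest edge leaving the tree is D-E (7); add E.
Step 2: cheapest edge leaving the tree is C-E (1); add C.
Step 3: cheapest edge leaving the tree is B-E (13); add B.
Step 4: cheapest edge leaving the tree is B-F (10); add F.
Step 5: cheapest edge leaving the tree is A-F (7); add A.
MST edges: D-E, C-E, B-E, B-F, A-F; total weight 7+1+13+10+7 = 38.

38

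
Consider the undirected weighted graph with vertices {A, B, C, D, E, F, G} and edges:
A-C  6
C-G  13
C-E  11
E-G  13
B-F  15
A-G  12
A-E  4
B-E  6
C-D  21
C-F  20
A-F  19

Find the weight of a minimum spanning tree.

64

Prim, starting at F.
Step 1: cheapest edge leaving the tree is B-F (15); add B.
Step 2: cheapest edge leaving the tree is B-E (6); add E.
Step 3: cheapest edge leaving the tree is A-E (4); add A.
Step 4: cheapest edge leaving the tree is A-C (6); add C.
Step 5: cheapest edge leaving the tree is A-G (12); add G.
Step 6: cheapest edge leaving the tree is C-D (21); add D.
MST edges: B-F, B-E, A-E, A-C, A-G, C-D; total weight 15+6+4+6+12+21 = 64.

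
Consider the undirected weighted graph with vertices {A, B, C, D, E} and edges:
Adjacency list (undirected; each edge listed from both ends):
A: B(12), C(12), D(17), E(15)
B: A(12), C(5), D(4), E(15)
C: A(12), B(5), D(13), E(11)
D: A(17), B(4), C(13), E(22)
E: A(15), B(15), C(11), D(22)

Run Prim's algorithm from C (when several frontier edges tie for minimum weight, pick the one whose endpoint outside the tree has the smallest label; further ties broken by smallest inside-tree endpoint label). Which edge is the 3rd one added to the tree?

C-E

Prim, starting at C.
Step 1: cheapest edge leaving the tree is B C (5); add B.
Step 2: cheapest edge leaving the tree is B D (4); add D.
Step 3: cheapest edge leaving the tree is C E (11); add E.
Step 4: cheapest edge leaving the tree is A B (12); add A.
The 3rd edge added is C E.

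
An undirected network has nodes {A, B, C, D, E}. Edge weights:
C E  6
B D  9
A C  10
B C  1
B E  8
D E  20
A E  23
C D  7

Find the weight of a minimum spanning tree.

Prim's algorithm from E:
Step 1: frontier [C E 6, B E 8, D E 20, A E 23] → take C E (6); add C.
Step 2: frontier [B C 1, C D 7, A C 10, B E 8, D E 20, A E 23] → take B C (1); add B.
Step 3: frontier [B D 9, C D 7, A C 10, D E 20, A E 23] → take C D (7); add D.
Step 4: frontier [A C 10, A E 23] → take A C (10); add A.
MST edges: C E, B C, C D, A C; total weight 6+1+7+10 = 24.

24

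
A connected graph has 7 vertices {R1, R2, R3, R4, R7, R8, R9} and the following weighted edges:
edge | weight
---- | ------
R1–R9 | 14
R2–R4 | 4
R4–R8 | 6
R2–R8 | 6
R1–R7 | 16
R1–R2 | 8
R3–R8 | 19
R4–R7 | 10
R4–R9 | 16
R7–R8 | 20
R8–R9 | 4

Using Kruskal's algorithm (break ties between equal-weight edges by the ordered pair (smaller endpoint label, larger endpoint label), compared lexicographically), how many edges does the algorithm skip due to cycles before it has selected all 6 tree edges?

4

Kruskal's algorithm — process edges by increasing weight (ties by edge label):
R2–R4 (4): add. Components now {R2,R4} {R8} {R1} {R7} {R3} {R9}
R8–R9 (4): add. Components now {R2,R4} {R8,R9} {R1} {R7} {R3}
R2–R8 (6): add. Components now {R2,R4,R8,R9} {R1} {R7} {R3}
R4–R8 (6): skip — R4 and R8 already connected.
R1–R2 (8): add. Components now {R1,R2,R4,R8,R9} {R7} {R3}
R4–R7 (10): add. Components now {R1,R2,R4,R7,R8,R9} {R3}
R1–R9 (14): skip — R1 and R9 already connected.
R1–R7 (16): skip — R1 and R7 already connected.
R4–R9 (16): skip — R4 and R9 already connected.
R3–R8 (19): add. Components now {R1,R2,R3,R4,R7,R8,R9}
Edges rejected before the tree was complete: 4.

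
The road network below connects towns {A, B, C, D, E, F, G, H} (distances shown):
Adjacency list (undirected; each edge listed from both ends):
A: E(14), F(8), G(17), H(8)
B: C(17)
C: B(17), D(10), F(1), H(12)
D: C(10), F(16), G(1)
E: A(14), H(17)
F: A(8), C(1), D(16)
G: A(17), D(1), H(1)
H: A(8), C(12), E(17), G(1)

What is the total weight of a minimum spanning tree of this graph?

Sort edges by weight, then run Kruskal:
C—F (1): add — endpoints in different components.
D—G (1): add — endpoints in different components.
G—H (1): add — endpoints in different components.
A—F (8): add — endpoints in different components.
A—H (8): add — endpoints in different components.
C—D (10): skip — C and D already connected.
C—H (12): skip — C and H already connected.
A—E (14): add — endpoints in different components.
D—F (16): skip — D and F already connected.
A—G (17): skip — A and G already connected.
B—C (17): add — endpoints in different components.
MST edges: C—F, D—G, G—H, A—F, A—H, A—E, B—C; total weight 1+1+1+8+8+14+17 = 50.

50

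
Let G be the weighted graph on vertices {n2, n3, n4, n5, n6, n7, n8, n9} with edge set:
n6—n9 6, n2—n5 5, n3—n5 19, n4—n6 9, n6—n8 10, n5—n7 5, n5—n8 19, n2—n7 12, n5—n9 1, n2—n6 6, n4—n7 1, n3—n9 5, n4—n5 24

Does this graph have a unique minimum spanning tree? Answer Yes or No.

Kruskal's algorithm — process edges by increasing weight (ties by edge label):
n4—n7 (1): add — endpoints in different components.
n5—n9 (1): add — endpoints in different components.
n2—n5 (5): add — endpoints in different components.
n3—n9 (5): add — endpoints in different components.
n5—n7 (5): add — endpoints in different components.
n2—n6 (6): add — endpoints in different components.
n6—n9 (6): skip — n9 and n6 already connected.
n4—n6 (9): skip — n4 and n6 already connected.
n6—n8 (10): add — endpoints in different components.
Non-tree edge n6—n9 has weight 6, equal to the heaviest edge on its tree cycle — swapping gives another MST of the same weight. Not unique.

No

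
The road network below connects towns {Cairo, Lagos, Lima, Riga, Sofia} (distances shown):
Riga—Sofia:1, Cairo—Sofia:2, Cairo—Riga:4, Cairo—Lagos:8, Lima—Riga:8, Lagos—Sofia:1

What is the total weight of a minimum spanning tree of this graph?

12

Prim, starting at Cairo.
Step 1: cheapest edge leaving the tree is Cairo—Sofia (2); add Sofia.
Step 2: cheapest edge leaving the tree is Lagos—Sofia (1); add Lagos.
Step 3: cheapest edge leaving the tree is Riga—Sofia (1); add Riga.
Step 4: cheapest edge leaving the tree is Lima—Riga (8); add Lima.
MST edges: Cairo—Sofia, Lagos—Sofia, Riga—Sofia, Lima—Riga; total weight 2+1+1+8 = 12.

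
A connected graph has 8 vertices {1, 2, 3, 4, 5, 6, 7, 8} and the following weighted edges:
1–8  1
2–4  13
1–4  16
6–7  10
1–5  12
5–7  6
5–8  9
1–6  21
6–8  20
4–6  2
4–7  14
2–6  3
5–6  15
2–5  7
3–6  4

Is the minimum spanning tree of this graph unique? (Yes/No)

Yes

Kruskal's algorithm — process edges by increasing weight (ties by edge label):
1–8 (1): add — endpoints in different components.
4–6 (2): add — endpoints in different components.
2–6 (3): add — endpoints in different components.
3–6 (4): add — endpoints in different components.
5–7 (6): add — endpoints in different components.
2–5 (7): add — endpoints in different components.
5–8 (9): add — endpoints in different components.
Every non-tree edge has weight strictly greater than the heaviest edge on the tree path between its endpoints, so the MST is unique.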